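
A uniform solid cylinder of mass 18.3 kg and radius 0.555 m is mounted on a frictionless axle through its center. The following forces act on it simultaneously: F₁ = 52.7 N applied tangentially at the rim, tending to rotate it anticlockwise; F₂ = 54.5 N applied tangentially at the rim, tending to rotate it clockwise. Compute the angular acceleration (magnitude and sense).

α ≈ 0.354 rad/s², clockwise

I = ½MR² = (1/2)(18.3)(0.555)² = 2.818 kg·m².
Taking anticlockwise as positive: τ₁ = +(52.7)(0.555) = +29.25 N·m; τ₂ = −(54.5)(0.555) = −30.25 N·m.
Net torque τ = -0.9990 N·m.
α = τ/I = -0.9990/2.818 = -0.3545 rad/s².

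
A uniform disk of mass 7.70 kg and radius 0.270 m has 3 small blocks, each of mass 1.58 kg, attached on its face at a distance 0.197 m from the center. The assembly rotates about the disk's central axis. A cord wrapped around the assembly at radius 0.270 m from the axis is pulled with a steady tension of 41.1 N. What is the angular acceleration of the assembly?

α ≈ 23.9 rad/s²

I_disk = ½MR² = ½(7.70)(0.270)² = 0.2807 kg·m².
I_blocks = 3·m·r² = 3(1.58)(0.197)² = 0.1840 kg·m².
Total I = 0.4646 kg·m².
τ = F r = (41.1)(0.270) = 11.10 N·m.
α = τ/I = 11.10/0.4646 = 23.88 rad/s².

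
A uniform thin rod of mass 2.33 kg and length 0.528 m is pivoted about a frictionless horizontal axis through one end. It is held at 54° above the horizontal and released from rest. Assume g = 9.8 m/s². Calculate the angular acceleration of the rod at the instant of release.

About the pivot, I = (1/3)ML² = (1/3)(2.33)(0.528)² = 0.2165 kg·m².
The weight acts at the center, a distance L/2 = 0.2640 m from the pivot; τ = Mg(L/2) cos 54° = 3.543 N·m.
α = τ/I = 3.543/0.2165 = 16.36 rad/s².
(Equivalently α = (3g/(2L)) cos 54° = 16.36 rad/s².)

α ≈ 16.4 rad/s²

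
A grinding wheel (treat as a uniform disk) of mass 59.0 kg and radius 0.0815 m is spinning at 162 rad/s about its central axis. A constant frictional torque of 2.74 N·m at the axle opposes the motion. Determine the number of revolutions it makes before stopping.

≈ 149 revolutions

I = ½MR² = (1/2)(59.0)(0.0815)² = 0.1959 kg·m².
The net torque has magnitude 2.74 N·m, opposing ω.
|α| = τ/I = 2.740/0.1959 = 13.98 rad/s² (deceleration).
ω² = ω₀² − 2|α|θ with ω = 0 ⇒ θ = ω₀²/(2|α|) = 938.4 rad = 149.4 rev.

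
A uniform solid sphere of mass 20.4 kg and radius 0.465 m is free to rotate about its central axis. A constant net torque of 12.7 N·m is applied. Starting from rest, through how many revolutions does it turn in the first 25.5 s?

≈ 372 revolutions

I = (2/5)MR² = (2/5)(20.4)(0.465)² = 1.764 kg·m².
α = τ/I = 12.7/1.764 = 7.198 rad/s².
θ = ½αt² = ½(7.198)(25.5)² = 2340 rad.
Revolutions = θ/(2π) = 372.5.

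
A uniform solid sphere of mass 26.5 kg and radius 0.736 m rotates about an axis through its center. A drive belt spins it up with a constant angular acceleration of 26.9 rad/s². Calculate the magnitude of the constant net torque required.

τ ≈ 154 N·m

I = (2/5)MR² = (2/5)(26.5)(0.736)² = 5.742 kg·m².
τ = Iα = (5.742)(26.90) = 154.5 N·m.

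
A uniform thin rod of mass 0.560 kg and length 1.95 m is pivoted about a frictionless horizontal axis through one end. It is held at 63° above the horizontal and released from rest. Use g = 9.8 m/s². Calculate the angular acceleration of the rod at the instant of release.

α ≈ 3.42 rad/s²

About the pivot, I = (1/3)ML² = (1/3)(0.560)(1.95)² = 0.7098 kg·m².
The weight acts at the center, a distance L/2 = 0.9750 m from the pivot; τ = Mg(L/2) cos 63° = 2.429 N·m.
α = τ/I = 2.429/0.7098 = 3.422 rad/s².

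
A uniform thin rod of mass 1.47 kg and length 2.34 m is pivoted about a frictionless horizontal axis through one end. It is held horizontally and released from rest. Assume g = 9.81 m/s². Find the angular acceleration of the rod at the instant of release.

About the pivot, I = (1/3)ML² = (1/3)(1.47)(2.34)² = 2.683 kg·m².
The weight acts at the center, a distance L/2 = 1.170 m from the pivot; τ = Mg(L/2) = 16.87 N·m.
α = τ/I = 16.87/2.683 = 6.288 rad/s².

α ≈ 6.29 rad/s²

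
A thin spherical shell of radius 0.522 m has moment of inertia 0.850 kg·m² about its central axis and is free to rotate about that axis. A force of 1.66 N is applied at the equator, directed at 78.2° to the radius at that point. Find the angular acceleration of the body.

α ≈ 0.998 rad/s²

Only the tangential component produces torque: τ = F R sinθ = (1.66)(0.522) sin 78.2° = 0.8482 N·m.
Newton's second law for rotation, τ = Iα, gives α = τ/I = 0.8482/0.8500 = 0.9979 rad/s².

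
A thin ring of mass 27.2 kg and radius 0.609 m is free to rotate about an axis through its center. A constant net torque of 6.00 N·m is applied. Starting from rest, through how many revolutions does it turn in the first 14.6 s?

I = MR² = (27.2)(0.609)² = 10.09 kg·m².
α = τ/I = 6.00/10.09 = 0.5948 rad/s².
θ = ½αt² = ½(0.5948)(14.6)² = 63.39 rad.
Revolutions = θ/(2π) = 10.09.

≈ 10.1 revolutions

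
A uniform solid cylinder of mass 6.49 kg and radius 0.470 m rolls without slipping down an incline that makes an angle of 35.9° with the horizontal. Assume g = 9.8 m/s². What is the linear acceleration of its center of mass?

Translation along the incline: Mg sinθ − f = Ma.
Rotation about the center: fR = Iα with I = ½MR². No-slip gives a = αR, so f = (I/R²)a = (1/2)M a.
Substituting: Mg sinθ = (1 + 0.5000)Ma, so a = g sinθ/(1 + 0.5000) = (9.8) sin 35.9° / 1.500 = 3.831 m/s².

a ≈ 3.83 m/s²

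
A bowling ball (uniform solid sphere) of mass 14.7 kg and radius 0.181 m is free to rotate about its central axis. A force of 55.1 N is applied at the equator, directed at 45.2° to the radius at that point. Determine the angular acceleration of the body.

α ≈ 36.7 rad/s²

I = (2/5)MR² = (2/5)(14.7)(0.181)² = 0.1926 kg·m².
Only the tangential component produces torque: τ = F R sinθ = (55.1)(0.181) sin 45.2° = 7.077 N·m.
From τ = Iα: α = 7.077/0.1926 = 36.74 rad/s².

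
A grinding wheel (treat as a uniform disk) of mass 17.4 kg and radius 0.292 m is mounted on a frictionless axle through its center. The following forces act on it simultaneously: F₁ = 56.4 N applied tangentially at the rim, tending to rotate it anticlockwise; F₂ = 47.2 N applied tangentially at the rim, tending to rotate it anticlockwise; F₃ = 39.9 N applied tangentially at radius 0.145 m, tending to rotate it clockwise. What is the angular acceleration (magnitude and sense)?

I = ½MR² = (1/2)(17.4)(0.292)² = 0.7418 kg·m².
Taking anticlockwise as positive: τ₁ = +(56.4)(0.292) = +16.47 N·m; τ₂ = +(47.2)(0.292) = +13.78 N·m; τ₃ = −(39.9)(0.145) = −5.785 N·m.
Net torque τ = 24.47 N·m.
α = τ/I = 24.47/0.7418 = 32.98 rad/s².

α ≈ 33.0 rad/s², anticlockwise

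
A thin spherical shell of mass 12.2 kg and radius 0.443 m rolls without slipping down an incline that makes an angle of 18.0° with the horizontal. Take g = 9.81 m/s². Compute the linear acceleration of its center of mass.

a ≈ 1.82 m/s²

Translation along the incline: Mg sinθ − f = Ma.
Rotation about the center: fR = Iα with I = (2/3)MR². No-slip gives a = αR, so f = (I/R²)a = (2/3)M a.
Substituting: Mg sinθ = (1 + 0.6667)Ma, so a = g sinθ/(1 + 0.6667) = (9.81) sin 18.0° / 1.667 = 1.819 m/s².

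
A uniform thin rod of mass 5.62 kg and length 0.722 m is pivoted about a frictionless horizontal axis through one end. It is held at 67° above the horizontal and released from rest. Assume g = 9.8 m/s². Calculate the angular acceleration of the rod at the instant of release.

α ≈ 7.96 rad/s²

About the pivot, I = (1/3)ML² = (1/3)(5.62)(0.722)² = 0.9765 kg·m².
The weight acts at the center, a distance L/2 = 0.3610 m from the pivot; τ = Mg(L/2) cos 67° = 7.769 N·m.
α = τ/I = 7.769/0.9765 = 7.955 rad/s².
(Equivalently α = (3g/(2L)) cos 67° = 7.955 rad/s².)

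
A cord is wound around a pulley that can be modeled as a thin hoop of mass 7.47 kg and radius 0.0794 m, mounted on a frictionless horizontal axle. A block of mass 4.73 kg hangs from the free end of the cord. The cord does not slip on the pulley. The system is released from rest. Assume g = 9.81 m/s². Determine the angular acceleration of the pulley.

I = MR² = (7.47)(0.0794)² = 0.04709 kg·m².
Block: mg − T = ma. Pulley: TR = Iα. No-slip: a = αR, so T = (I/R²)a = 7.470·a.
Then mg = (m + 7.470)a, so a = (4.73)(9.81)/(4.73 + 7.470) = 3.803 m/s².
α = a/R = 3.803/0.0794 = 47.90 rad/s².

α ≈ 47.9 rad/s²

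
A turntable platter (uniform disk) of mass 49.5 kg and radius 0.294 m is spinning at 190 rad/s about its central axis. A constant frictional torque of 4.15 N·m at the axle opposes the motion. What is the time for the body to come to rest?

t ≈ 97.9 s

I = ½MR² = (1/2)(49.5)(0.294)² = 2.139 kg·m².
The net torque has magnitude 4.15 N·m, opposing ω.
|α| = τ/I = 4.150/2.139 = 1.940 rad/s² (deceleration).
0 = ω₀ − |α|t ⇒ t = ω₀/|α| = 190/1.940 = 97.94 s.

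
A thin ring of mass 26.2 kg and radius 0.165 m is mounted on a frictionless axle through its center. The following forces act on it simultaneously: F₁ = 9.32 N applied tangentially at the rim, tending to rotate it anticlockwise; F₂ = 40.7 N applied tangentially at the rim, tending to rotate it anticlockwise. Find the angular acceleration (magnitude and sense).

I = MR² = (26.2)(0.165)² = 0.7133 kg·m².
Taking anticlockwise as positive: τ₁ = +(9.32)(0.165) = +1.538 N·m; τ₂ = +(40.7)(0.165) = +6.716 N·m.
Net torque τ = 8.253 N·m.
α = τ/I = 8.253/0.7133 = 11.57 rad/s².

α ≈ 11.6 rad/s², anticlockwise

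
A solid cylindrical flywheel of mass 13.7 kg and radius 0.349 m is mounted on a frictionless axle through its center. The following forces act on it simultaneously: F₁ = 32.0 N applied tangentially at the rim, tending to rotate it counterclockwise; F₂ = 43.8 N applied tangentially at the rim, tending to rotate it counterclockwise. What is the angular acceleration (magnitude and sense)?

I = ½MR² = (1/2)(13.7)(0.349)² = 0.8343 kg·m².
Taking counterclockwise as positive: τ₁ = +(32.0)(0.349) = +11.17 N·m; τ₂ = +(43.8)(0.349) = +15.29 N·m.
Net torque τ = 26.45 N·m.
α = τ/I = 26.45/0.8343 = 31.71 rad/s².

α ≈ 31.7 rad/s², counterclockwise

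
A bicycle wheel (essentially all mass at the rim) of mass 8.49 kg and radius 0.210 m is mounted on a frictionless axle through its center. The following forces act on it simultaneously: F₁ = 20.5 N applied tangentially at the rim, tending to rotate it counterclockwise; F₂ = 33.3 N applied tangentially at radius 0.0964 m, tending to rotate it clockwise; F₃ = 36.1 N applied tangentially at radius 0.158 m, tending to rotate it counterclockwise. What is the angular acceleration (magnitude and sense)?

α ≈ 18.2 rad/s², counterclockwise

I = MR² = (8.49)(0.210)² = 0.3744 kg·m².
Taking counterclockwise as positive: τ₁ = +(20.5)(0.210) = +4.305 N·m; τ₂ = −(33.3)(0.0964) = −3.210 N·m; τ₃ = +(36.1)(0.158) = +5.704 N·m.
Net torque τ = 6.799 N·m.
α = τ/I = 6.799/0.3744 = 18.16 rad/s².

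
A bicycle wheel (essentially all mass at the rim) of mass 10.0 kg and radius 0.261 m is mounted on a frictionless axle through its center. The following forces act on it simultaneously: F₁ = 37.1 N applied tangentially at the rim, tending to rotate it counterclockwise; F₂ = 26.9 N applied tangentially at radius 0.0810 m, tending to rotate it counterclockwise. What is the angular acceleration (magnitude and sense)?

α ≈ 17.4 rad/s², counterclockwise

I = MR² = (10.0)(0.261)² = 0.6812 kg·m².
Taking counterclockwise as positive: τ₁ = +(37.1)(0.261) = +9.683 N·m; τ₂ = +(26.9)(0.0810) = +2.179 N·m.
Net torque τ = 11.86 N·m.
α = τ/I = 11.86/0.6812 = 17.41 rad/s².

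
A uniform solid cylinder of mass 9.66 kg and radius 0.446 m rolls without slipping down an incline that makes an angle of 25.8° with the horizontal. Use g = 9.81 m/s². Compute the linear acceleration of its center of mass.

a ≈ 2.85 m/s²

Translation along the incline: Mg sinθ − f = Ma.
Rotation about the center: fR = Iα with I = ½MR². No-slip gives a = αR, so f = (I/R²)a = (1/2)M a.
Substituting: Mg sinθ = (1 + 0.5000)Ma, so a = g sinθ/(1 + 0.5000) = (9.81) sin 25.8° / 1.500 = 2.846 m/s².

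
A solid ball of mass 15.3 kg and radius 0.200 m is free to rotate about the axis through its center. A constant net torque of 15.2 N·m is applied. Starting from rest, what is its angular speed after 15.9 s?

I = (2/5)MR² = (2/5)(15.3)(0.200)² = 0.2448 kg·m².
α = τ/I = 15.2/0.2448 = 62.09 rad/s².
ω = ω₀ + αt = 0 + (62.09)(15.9) = 987.3 rad/s.

ω ≈ 987 rad/s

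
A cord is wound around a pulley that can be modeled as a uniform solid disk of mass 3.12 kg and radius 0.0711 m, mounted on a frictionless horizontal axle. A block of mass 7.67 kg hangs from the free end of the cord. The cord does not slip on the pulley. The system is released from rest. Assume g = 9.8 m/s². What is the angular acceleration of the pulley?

α ≈ 115 rad/s²

I = ½MR² = (1/2)(3.12)(0.0711)² = 0.007886 kg·m².
Block: mg − T = ma. Pulley: TR = Iα. No-slip: a = αR, so T = (I/R²)a = 1.560·a.
Then mg = (m + 1.560)a, so a = (7.67)(9.8)/(7.67 + 1.560) = 8.144 m/s².
α = a/R = 8.144/0.0711 = 114.5 rad/s².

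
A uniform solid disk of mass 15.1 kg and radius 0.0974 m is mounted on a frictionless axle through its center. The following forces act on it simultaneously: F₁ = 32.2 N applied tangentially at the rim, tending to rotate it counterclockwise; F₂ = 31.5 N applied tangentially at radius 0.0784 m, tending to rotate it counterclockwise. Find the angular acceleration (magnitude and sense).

α ≈ 78.3 rad/s², counterclockwise

I = ½MR² = (1/2)(15.1)(0.0974)² = 0.07163 kg·m².
Taking counterclockwise as positive: τ₁ = +(32.2)(0.0974) = +3.136 N·m; τ₂ = +(31.5)(0.0784) = +2.470 N·m.
Net torque τ = 5.606 N·m.
α = τ/I = 5.606/0.07163 = 78.27 rad/s².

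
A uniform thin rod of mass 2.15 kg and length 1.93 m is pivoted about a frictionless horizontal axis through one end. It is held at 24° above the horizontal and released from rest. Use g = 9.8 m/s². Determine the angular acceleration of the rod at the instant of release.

About the pivot, I = (1/3)ML² = (1/3)(2.15)(1.93)² = 2.670 kg·m².
The weight acts at the center, a distance L/2 = 0.9650 m from the pivot; τ = Mg(L/2) cos 24° = 18.57 N·m.
α = τ/I = 18.57/2.670 = 6.958 rad/s².
(Equivalently α = (3g/(2L)) cos 24° = 6.958 rad/s².)

α ≈ 6.96 rad/s²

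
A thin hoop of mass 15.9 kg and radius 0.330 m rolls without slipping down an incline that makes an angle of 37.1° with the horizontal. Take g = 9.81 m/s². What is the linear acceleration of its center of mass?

a ≈ 2.96 m/s²

Translation along the incline: Mg sinθ − f = Ma.
Rotation about the center: fR = Iα with I = MR². No-slip gives a = αR, so f = (I/R²)a = M a.
Substituting: Mg sinθ = (1 + 1.000)Ma, so a = g sinθ/(1 + 1.000) = (9.81) sin 37.1° / 2.000 = 2.959 m/s².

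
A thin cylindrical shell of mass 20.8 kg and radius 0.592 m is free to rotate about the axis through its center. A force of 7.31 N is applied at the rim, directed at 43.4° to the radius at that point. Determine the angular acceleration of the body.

I = MR² = (20.8)(0.592)² = 7.290 kg·m².
Only the tangential component produces torque: τ = F R sinθ = (7.31)(0.592) sin 43.4° = 2.973 N·m.
From τ = Iα: α = 2.973/7.290 = 0.4079 rad/s².

α ≈ 0.408 rad/s²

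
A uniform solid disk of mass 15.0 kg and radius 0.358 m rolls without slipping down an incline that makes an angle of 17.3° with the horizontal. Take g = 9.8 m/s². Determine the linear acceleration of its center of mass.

a ≈ 1.94 m/s²

Translation along the incline: Mg sinθ − f = Ma.
Rotation about the center: fR = Iα with I = ½MR². No-slip gives a = αR, so f = (I/R²)a = (1/2)M a.
Substituting: Mg sinθ = (1 + 0.5000)Ma, so a = g sinθ/(1 + 0.5000) = (9.8) sin 17.3° / 1.500 = 1.943 m/s².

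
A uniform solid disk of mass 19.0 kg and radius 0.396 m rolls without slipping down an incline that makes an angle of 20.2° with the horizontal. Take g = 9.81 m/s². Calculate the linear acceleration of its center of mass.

a ≈ 2.26 m/s²

Translation along the incline: Mg sinθ − f = Ma.
Rotation about the center: fR = Iα with I = ½MR². No-slip gives a = αR, so f = (I/R²)a = (1/2)M a.
Substituting: Mg sinθ = (1 + 0.5000)Ma, so a = g sinθ/(1 + 0.5000) = (9.81) sin 20.2° / 1.500 = 2.258 m/s².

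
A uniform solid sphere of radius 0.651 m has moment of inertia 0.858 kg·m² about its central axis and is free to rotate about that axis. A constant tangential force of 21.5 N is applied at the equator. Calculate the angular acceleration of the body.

τ = F R = (21.5)(0.651) = 14.00 N·m.
From τ = Iα: α = 14.00/0.8580 = 16.31 rad/s².

α ≈ 16.3 rad/s²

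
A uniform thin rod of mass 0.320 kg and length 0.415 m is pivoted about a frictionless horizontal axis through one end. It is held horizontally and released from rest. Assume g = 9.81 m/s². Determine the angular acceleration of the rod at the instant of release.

α ≈ 35.5 rad/s²

About the pivot, I = (1/3)ML² = (1/3)(0.320)(0.415)² = 0.01837 kg·m².
The weight acts at the center, a distance L/2 = 0.2075 m from the pivot; τ = Mg(L/2) = 0.6514 N·m.
α = τ/I = 0.6514/0.01837 = 35.46 rad/s².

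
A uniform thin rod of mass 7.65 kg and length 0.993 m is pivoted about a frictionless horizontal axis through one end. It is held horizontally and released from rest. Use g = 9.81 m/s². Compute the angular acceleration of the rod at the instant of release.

α ≈ 14.8 rad/s²

About the pivot, I = (1/3)ML² = (1/3)(7.65)(0.993)² = 2.514 kg·m².
The weight acts at the center, a distance L/2 = 0.4965 m from the pivot; τ = Mg(L/2) = 37.26 N·m.
α = τ/I = 37.26/2.514 = 14.82 rad/s².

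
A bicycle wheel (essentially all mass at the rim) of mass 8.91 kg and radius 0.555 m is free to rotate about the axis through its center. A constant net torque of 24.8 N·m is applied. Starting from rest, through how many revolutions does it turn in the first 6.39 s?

I = MR² = (8.91)(0.555)² = 2.745 kg·m².
α = τ/I = 24.8/2.745 = 9.036 rad/s².
θ = ½αt² = ½(9.036)(6.39)² = 184.5 rad.
Revolutions = θ/(2π) = 29.36.

≈ 29.4 revolutions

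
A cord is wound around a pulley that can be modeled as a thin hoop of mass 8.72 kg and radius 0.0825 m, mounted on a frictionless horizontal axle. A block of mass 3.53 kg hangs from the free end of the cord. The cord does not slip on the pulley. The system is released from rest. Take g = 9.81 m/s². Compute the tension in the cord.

T ≈ 24.7 N

I = MR² = (8.72)(0.0825)² = 0.05935 kg·m².
Block: mg − T = ma. Pulley: TR = Iα. No-slip: a = αR, so T = (I/R²)a = 8.720·a.
Then mg = (m + 8.720)a, so a = (3.53)(9.81)/(3.53 + 8.720) = 2.827 m/s².
T = 8.720·a = 24.65 N.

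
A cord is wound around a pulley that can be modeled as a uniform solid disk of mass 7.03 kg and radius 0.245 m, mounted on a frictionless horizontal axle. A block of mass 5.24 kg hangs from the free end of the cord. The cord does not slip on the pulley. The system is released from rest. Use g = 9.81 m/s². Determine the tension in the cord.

I = ½MR² = (1/2)(7.03)(0.245)² = 0.2110 kg·m².
Block: mg − T = ma. Pulley: TR = Iα. No-slip: a = αR, so T = (I/R²)a = 3.515·a.
Then mg = (m + 3.515)a, so a = (5.24)(9.81)/(5.24 + 3.515) = 5.871 m/s².
T = 3.515·a = 20.64 N.

T ≈ 20.6 N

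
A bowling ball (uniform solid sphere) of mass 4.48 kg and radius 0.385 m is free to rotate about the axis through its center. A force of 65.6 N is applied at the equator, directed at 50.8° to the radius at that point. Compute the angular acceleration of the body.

I = (2/5)MR² = (2/5)(4.48)(0.385)² = 0.2656 kg·m².
Only the tangential component produces torque: τ = F R sinθ = (65.6)(0.385) sin 50.8° = 19.57 N·m.
From τ = Iα: α = 19.57/0.2656 = 73.68 rad/s².

α ≈ 73.7 rad/s²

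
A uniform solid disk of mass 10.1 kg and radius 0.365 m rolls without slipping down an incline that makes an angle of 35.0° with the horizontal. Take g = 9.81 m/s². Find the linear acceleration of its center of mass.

a ≈ 3.75 m/s²

Translation along the incline: Mg sinθ − f = Ma.
Rotation about the center: fR = Iα with I = ½MR². No-slip gives a = αR, so f = (I/R²)a = (1/2)M a.
Substituting: Mg sinθ = (1 + 0.5000)Ma, so a = g sinθ/(1 + 0.5000) = (9.81) sin 35.0° / 1.500 = 3.751 m/s².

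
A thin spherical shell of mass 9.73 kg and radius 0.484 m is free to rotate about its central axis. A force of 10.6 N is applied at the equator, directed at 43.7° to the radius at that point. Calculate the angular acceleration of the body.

I = (2/3)MR² = (2/3)(9.73)(0.484)² = 1.520 kg·m².
Only the tangential component produces torque: τ = F R sinθ = (10.6)(0.484) sin 43.7° = 3.545 N·m.
From τ = Iα: α = 3.545/1.520 = 2.333 rad/s².

α ≈ 2.33 rad/s²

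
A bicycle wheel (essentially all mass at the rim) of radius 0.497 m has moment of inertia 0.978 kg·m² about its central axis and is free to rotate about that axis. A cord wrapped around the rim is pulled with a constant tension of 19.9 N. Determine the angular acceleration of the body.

α ≈ 10.1 rad/s²

τ = F R = (19.9)(0.497) = 9.890 N·m.
Newton's second law for rotation, τ = Iα, gives α = τ/I = 9.890/0.9780 = 10.11 rad/s².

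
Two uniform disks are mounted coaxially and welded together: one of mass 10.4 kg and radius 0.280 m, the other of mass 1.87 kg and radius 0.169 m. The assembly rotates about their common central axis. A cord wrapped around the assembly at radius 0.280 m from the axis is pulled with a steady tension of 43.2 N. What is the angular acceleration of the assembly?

I = ½M₁R₁² + ½M₂R₂² = ½(10.4)(0.280)² + ½(1.87)(0.169)² = 0.4344 kg·m².
τ = F r = (43.2)(0.280) = 12.10 N·m.
α = τ/I = 12.10/0.4344 = 27.85 rad/s².

α ≈ 27.8 rad/s²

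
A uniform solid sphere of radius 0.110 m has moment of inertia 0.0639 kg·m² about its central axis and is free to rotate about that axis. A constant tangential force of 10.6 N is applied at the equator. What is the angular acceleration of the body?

α ≈ 18.2 rad/s²

τ = F R = (10.6)(0.110) = 1.166 N·m.
Newton's second law for rotation, τ = Iα, gives α = τ/I = 1.166/0.06390 = 18.25 rad/s².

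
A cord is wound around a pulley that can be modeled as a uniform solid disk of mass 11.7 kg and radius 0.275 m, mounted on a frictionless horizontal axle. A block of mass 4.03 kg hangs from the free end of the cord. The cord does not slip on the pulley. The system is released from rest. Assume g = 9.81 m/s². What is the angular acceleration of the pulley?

α ≈ 14.6 rad/s²

I = ½MR² = (1/2)(11.7)(0.275)² = 0.4424 kg·m².
Block: mg − T = ma. Pulley: TR = Iα. No-slip: a = αR, so T = (I/R²)a = 5.850·a.
Then mg = (m + 5.850)a, so a = (4.03)(9.81)/(4.03 + 5.850) = 4.001 m/s².
α = a/R = 4.001/0.275 = 14.55 rad/s².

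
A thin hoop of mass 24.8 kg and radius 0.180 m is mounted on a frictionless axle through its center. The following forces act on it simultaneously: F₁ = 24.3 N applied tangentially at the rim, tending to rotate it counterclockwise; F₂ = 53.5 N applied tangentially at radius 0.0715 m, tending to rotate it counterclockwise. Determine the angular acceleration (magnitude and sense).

α ≈ 10.2 rad/s², counterclockwise

I = MR² = (24.8)(0.180)² = 0.8035 kg·m².
Taking counterclockwise as positive: τ₁ = +(24.3)(0.180) = +4.374 N·m; τ₂ = +(53.5)(0.0715) = +3.825 N·m.
Net torque τ = 8.199 N·m.
α = τ/I = 8.199/0.8035 = 10.20 rad/s².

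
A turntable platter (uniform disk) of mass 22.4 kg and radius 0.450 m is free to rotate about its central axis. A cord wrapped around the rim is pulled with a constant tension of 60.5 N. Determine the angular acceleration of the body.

I = ½MR² = (1/2)(22.4)(0.450)² = 2.268 kg·m².
τ = F R = (60.5)(0.450) = 27.23 N·m.
From τ = Iα: α = 27.23/2.268 = 12.00 rad/s².

α ≈ 12.0 rad/s²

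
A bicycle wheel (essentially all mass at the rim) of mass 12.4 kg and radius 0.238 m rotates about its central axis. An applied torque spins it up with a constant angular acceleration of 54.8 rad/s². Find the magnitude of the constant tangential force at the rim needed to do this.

F ≈ 162 N

I = MR² = (12.4)(0.238)² = 0.7024 kg·m².
The required torque is τ = Iα = (0.7024)(54.80) = 38.49 N·m.
A tangential force at the rim gives τ = FR, so F = τ/R = 38.49/0.238 = 161.7 N.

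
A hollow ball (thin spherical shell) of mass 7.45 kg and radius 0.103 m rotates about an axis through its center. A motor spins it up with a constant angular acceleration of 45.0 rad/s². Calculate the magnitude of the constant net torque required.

τ ≈ 2.37 N·m

I = (2/3)MR² = (2/3)(7.45)(0.103)² = 0.05269 kg·m².
τ = Iα = (0.05269)(45.00) = 2.371 N·m.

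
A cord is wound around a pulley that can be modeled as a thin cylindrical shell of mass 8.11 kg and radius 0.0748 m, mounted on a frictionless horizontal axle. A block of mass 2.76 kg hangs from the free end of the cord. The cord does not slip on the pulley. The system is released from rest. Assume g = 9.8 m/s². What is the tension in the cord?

I = MR² = (8.11)(0.0748)² = 0.04538 kg·m².
Block: mg − T = ma. Pulley: TR = Iα. No-slip: a = αR, so T = (I/R²)a = 8.110·a.
Then mg = (m + 8.110)a, so a = (2.76)(9.8)/(2.76 + 8.110) = 2.488 m/s².
T = 8.110·a = 20.18 N.

T ≈ 20.2 N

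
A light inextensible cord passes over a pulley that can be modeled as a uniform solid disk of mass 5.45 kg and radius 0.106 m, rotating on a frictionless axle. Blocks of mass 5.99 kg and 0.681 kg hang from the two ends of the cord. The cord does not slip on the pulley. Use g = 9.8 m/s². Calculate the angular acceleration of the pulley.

α ≈ 52.2 rad/s²

I = ½MR² = (1/2)(5.45)(0.106)² = 0.03062 kg·m².
Heavier block: m₁g − T₁ = m₁a. Lighter block: T₂ − m₂g = m₂a.
Pulley: (T₁ − T₂)R = Iα = I(a/R), so T₁ − T₂ = (I/R²)a = (1/2)M_p a = 2.725·a.
Adding the three: (m₁ − m₂)g = (m₁ + m₂ + 2.725)a, so a = (5.99 − 0.681)(9.8)/(5.99 + 0.681 + 2.725) = 5.537 m/s².
α = a/R = 5.537/0.106 = 52.24 rad/s².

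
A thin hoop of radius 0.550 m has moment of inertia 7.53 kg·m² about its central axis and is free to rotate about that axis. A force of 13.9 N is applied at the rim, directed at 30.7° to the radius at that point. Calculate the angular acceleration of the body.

Only the tangential component produces torque: τ = F R sinθ = (13.9)(0.550) sin 30.7° = 3.903 N·m.
From τ = Iα: α = 3.903/7.530 = 0.5183 rad/s².

α ≈ 0.518 rad/s²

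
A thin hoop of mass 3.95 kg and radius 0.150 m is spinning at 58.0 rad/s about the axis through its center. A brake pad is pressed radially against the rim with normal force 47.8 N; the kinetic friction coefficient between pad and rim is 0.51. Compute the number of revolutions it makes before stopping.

I = MR² = (3.95)(0.150)² = 0.08887 kg·m².
Friction force f = μN = (0.51)(47.8) = 24.38 N at the rim; torque magnitude τ = fR = 3.657 N·m, opposing ω.
|α| = τ/I = 3.657/0.08887 = 41.14 rad/s² (deceleration).
ω² = ω₀² − 2|α|θ with ω = 0 ⇒ θ = ω₀²/(2|α|) = 40.88 rad = 6.506 rev.

≈ 6.51 revolutions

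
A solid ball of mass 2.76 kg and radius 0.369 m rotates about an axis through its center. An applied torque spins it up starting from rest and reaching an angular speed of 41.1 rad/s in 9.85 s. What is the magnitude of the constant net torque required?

τ ≈ 0.627 N·m

I = (2/5)MR² = (2/5)(2.76)(0.369)² = 0.1503 kg·m².
α = Δω/Δt = (41.1 − 0)/9.85 = 4.173 rad/s².
τ = Iα = (0.1503)(4.173) = 0.6272 N·m.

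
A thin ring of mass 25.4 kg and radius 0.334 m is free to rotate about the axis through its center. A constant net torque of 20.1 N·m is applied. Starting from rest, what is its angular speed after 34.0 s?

I = MR² = (25.4)(0.334)² = 2.834 kg·m².
α = τ/I = 20.1/2.834 = 7.094 rad/s².
ω = ω₀ + αt = 0 + (7.094)(34.0) = 241.2 rad/s.

ω ≈ 241 rad/s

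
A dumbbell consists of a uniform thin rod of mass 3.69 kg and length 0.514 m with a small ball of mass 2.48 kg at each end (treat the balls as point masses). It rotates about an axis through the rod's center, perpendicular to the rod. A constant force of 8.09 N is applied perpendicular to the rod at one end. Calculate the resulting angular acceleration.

I_rod = (1/12)ML² = (1/12)(3.69)(0.514)² = 0.08124 kg·m².
I_balls = 2·m·(L/2)² = 2(2.48)(0.2570)² = 0.3276 kg·m².
Total I = 0.4088 kg·m².
τ = F·(L/2) = (8.09)(0.257) = 2.079 N·m.
α = τ/I = 2.079/0.4088 = 5.085 rad/s².

α ≈ 5.09 rad/s²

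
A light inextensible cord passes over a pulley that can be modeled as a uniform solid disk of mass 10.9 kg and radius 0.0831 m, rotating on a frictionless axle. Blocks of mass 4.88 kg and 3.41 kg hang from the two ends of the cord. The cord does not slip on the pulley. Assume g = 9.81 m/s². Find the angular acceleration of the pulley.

I = ½MR² = (1/2)(10.9)(0.0831)² = 0.03764 kg·m².
Heavier block: m₁g − T₁ = m₁a. Lighter block: T₂ − m₂g = m₂a.
Pulley: (T₁ − T₂)R = Iα = I(a/R), so T₁ − T₂ = (I/R²)a = (1/2)M_p a = 5.450·a.
Adding the three: (m₁ − m₂)g = (m₁ + m₂ + 5.450)a, so a = (4.88 − 3.41)(9.81)/(4.88 + 3.41 + 5.450) = 1.050 m/s².
α = a/R = 1.050/0.0831 = 12.63 rad/s².

α ≈ 12.6 rad/s²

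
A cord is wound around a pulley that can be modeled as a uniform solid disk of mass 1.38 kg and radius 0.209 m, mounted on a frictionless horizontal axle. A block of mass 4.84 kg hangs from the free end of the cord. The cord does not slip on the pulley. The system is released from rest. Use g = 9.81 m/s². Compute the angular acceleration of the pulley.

I = ½MR² = (1/2)(1.38)(0.209)² = 0.03014 kg·m².
Block: mg − T = ma. Pulley: TR = Iα. No-slip: a = αR, so T = (I/R²)a = 0.6900·a.
Then mg = (m + 0.6900)a, so a = (4.84)(9.81)/(4.84 + 0.6900) = 8.586 m/s².
α = a/R = 8.586/0.209 = 41.08 rad/s².

α ≈ 41.1 rad/s²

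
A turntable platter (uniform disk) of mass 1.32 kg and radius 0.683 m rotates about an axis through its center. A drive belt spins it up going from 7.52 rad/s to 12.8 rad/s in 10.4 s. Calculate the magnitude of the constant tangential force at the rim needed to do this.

I = ½MR² = (1/2)(1.32)(0.683)² = 0.3079 kg·m².
α = Δω/Δt = (12.8 − 7.52)/10.4 = 0.5077 rad/s².
The required torque is τ = Iα = (0.3079)(0.5077) = 0.1563 N·m.
A tangential force at the rim gives τ = FR, so F = τ/R = 0.1563/0.683 = 0.2289 N.

F ≈ 0.229 N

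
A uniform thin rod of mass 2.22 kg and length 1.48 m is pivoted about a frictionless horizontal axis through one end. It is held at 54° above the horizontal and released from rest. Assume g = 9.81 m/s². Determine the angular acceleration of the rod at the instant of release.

α ≈ 5.84 rad/s²

About the pivot, I = (1/3)ML² = (1/3)(2.22)(1.48)² = 1.621 kg·m².
The weight acts at the center, a distance L/2 = 0.7400 m from the pivot; τ = Mg(L/2) cos 54° = 9.473 N·m.
α = τ/I = 9.473/1.621 = 5.844 rad/s².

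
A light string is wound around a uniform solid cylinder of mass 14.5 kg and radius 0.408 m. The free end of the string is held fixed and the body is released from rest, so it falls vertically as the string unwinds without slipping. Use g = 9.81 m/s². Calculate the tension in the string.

Translation: Mg − T = Ma. Rotation about the center: TR = Iα with I = ½MR².
With a = αR: T = (I/R²)a = (1/2)M a, so Mg = (1 + 0.5000)Ma.
a = g/(1 + 0.5000) = 9.81/1.500 = 6.540 m/s².
T = 0.5000·M·a = (0.5000)(14.5)(6.540) = 47.41 N.

T ≈ 47.4 N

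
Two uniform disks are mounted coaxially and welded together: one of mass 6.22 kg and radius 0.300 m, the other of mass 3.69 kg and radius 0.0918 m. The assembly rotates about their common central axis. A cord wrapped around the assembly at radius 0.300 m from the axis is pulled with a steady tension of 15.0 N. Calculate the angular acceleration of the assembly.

α ≈ 15.2 rad/s²

I = ½M₁R₁² + ½M₂R₂² = ½(6.22)(0.300)² + ½(3.69)(0.0918)² = 0.2954 kg·m².
τ = F r = (15.0)(0.300) = 4.500 N·m.
α = τ/I = 4.500/0.2954 = 15.23 rad/s².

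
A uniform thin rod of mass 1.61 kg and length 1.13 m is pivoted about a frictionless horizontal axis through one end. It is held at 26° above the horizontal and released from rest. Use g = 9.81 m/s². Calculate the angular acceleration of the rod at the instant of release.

About the pivot, I = (1/3)ML² = (1/3)(1.61)(1.13)² = 0.6853 kg·m².
The weight acts at the center, a distance L/2 = 0.5650 m from the pivot; τ = Mg(L/2) cos 26° = 8.021 N·m.
α = τ/I = 8.021/0.6853 = 11.70 rad/s².
(Equivalently α = (3g/(2L)) cos 26° = 11.70 rad/s².)

α ≈ 11.7 rad/s²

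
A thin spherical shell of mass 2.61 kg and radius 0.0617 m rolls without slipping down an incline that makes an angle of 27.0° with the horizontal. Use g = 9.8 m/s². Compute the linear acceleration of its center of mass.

Translation along the incline: Mg sinθ − f = Ma.
Rotation about the center: fR = Iα with I = (2/3)MR². No-slip gives a = αR, so f = (I/R²)a = (2/3)M a.
Substituting: Mg sinθ = (1 + 0.6667)Ma, so a = g sinθ/(1 + 0.6667) = (9.8) sin 27.0° / 1.667 = 2.669 m/s².

a ≈ 2.67 m/s²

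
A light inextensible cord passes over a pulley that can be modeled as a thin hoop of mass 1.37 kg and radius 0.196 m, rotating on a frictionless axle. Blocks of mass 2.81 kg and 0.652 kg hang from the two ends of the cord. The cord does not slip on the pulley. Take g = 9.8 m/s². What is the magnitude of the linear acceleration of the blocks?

I = MR² = (1.37)(0.196)² = 0.05263 kg·m².
Heavier block: m₁g − T₁ = m₁a. Lighter block: T₂ − m₂g = m₂a.
Pulley: (T₁ − T₂)R = Iα = I(a/R), so T₁ − T₂ = (I/R²)a = 1·M_p a = 1.370·a.
Adding the three: (m₁ − m₂)g = (m₁ + m₂ + 1.370)a, so a = (2.81 − 0.652)(9.8)/(2.81 + 0.652 + 1.370) = 4.377 m/s².

a ≈ 4.38 m/s²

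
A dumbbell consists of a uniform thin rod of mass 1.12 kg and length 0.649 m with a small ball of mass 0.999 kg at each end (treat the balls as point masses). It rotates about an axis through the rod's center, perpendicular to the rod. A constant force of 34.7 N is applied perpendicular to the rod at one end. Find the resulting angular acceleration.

α ≈ 45.1 rad/s²

I_rod = (1/12)ML² = (1/12)(1.12)(0.649)² = 0.03931 kg·m².
I_balls = 2·m·(L/2)² = 2(0.999)(0.3245)² = 0.2104 kg·m².
Total I = 0.2497 kg·m².
τ = F·(L/2) = (34.7)(0.325) = 11.26 N·m.
α = τ/I = 11.26/0.2497 = 45.09 rad/s².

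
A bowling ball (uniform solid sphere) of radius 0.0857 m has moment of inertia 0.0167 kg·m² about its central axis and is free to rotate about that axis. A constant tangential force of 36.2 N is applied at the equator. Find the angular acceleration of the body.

α ≈ 186 rad/s²

τ = F R = (36.2)(0.0857) = 3.102 N·m.
Newton's second law for rotation, τ = Iα, gives α = τ/I = 3.102/0.01670 = 185.8 rad/s².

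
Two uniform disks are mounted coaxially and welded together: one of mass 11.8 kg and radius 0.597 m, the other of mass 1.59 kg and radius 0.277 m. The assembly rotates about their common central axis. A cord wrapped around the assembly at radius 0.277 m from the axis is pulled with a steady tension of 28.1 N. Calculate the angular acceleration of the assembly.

I = ½M₁R₁² + ½M₂R₂² = ½(11.8)(0.597)² + ½(1.59)(0.277)² = 2.164 kg·m².
τ = F r = (28.1)(0.277) = 7.784 N·m.
α = τ/I = 7.784/2.164 = 3.597 rad/s².

α ≈ 3.60 rad/s²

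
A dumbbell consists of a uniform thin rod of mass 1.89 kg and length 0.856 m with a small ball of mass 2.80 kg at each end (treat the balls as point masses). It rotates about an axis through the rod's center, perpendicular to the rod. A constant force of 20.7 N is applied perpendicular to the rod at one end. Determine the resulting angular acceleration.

α ≈ 7.76 rad/s²

I_rod = (1/12)ML² = (1/12)(1.89)(0.856)² = 0.1154 kg·m².
I_balls = 2·m·(L/2)² = 2(2.80)(0.4280)² = 1.026 kg·m².
Total I = 1.141 kg·m².
τ = F·(L/2) = (20.7)(0.428) = 8.860 N·m.
α = τ/I = 8.860/1.141 = 7.763 rad/s².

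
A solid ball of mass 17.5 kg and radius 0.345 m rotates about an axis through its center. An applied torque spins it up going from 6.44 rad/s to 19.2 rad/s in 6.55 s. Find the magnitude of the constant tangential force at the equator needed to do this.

F ≈ 4.70 N

I = (2/5)MR² = (2/5)(17.5)(0.345)² = 0.8332 kg·m².
α = Δω/Δt = (19.2 − 6.44)/6.55 = 1.948 rad/s².
The required torque is τ = Iα = (0.8332)(1.948) = 1.623 N·m.
A tangential force at the equator gives τ = FR, so F = τ/R = 1.623/0.345 = 4.705 N.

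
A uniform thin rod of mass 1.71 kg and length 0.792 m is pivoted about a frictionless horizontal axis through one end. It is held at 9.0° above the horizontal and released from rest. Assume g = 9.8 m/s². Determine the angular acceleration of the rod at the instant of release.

α ≈ 18.3 rad/s²

About the pivot, I = (1/3)ML² = (1/3)(1.71)(0.792)² = 0.3575 kg·m².
The weight acts at the center, a distance L/2 = 0.3960 m from the pivot; τ = Mg(L/2) cos 9.0° = 6.554 N·m.
α = τ/I = 6.554/0.3575 = 18.33 rad/s².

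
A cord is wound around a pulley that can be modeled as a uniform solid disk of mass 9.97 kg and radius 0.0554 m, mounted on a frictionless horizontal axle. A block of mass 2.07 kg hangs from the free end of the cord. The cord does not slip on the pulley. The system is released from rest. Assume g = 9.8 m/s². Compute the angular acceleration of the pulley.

α ≈ 51.9 rad/s²

I = ½MR² = (1/2)(9.97)(0.0554)² = 0.01530 kg·m².
Block: mg − T = ma. Pulley: TR = Iα. No-slip: a = αR, so T = (I/R²)a = 4.985·a.
Then mg = (m + 4.985)a, so a = (2.07)(9.8)/(2.07 + 4.985) = 2.875 m/s².
α = a/R = 2.875/0.0554 = 51.90 rad/s².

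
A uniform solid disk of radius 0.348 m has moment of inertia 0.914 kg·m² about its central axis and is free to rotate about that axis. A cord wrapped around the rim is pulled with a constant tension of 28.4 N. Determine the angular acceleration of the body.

α ≈ 10.8 rad/s²

τ = F R = (28.4)(0.348) = 9.883 N·m.
Newton's second law for rotation, τ = Iα, gives α = τ/I = 9.883/0.9140 = 10.81 rad/s².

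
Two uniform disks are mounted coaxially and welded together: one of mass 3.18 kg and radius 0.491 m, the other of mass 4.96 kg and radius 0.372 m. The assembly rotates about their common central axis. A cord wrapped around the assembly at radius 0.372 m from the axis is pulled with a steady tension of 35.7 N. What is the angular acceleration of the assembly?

α ≈ 18.3 rad/s²

I = ½M₁R₁² + ½M₂R₂² = ½(3.18)(0.491)² + ½(4.96)(0.372)² = 0.7265 kg·m².
τ = F r = (35.7)(0.372) = 13.28 N·m.
α = τ/I = 13.28/0.7265 = 18.28 rad/s².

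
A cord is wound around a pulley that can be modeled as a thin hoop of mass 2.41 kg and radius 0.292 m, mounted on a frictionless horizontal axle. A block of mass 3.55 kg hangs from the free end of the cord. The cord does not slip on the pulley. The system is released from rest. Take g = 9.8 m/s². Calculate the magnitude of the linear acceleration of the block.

I = MR² = (2.41)(0.292)² = 0.2055 kg·m².
Block: mg − T = ma. Pulley: TR = Iα. No-slip: a = αR, so T = (I/R²)a = 2.410·a.
Then mg = (m + 2.410)a, so a = (3.55)(9.8)/(3.55 + 2.410) = 5.837 m/s².

a ≈ 5.84 m/s²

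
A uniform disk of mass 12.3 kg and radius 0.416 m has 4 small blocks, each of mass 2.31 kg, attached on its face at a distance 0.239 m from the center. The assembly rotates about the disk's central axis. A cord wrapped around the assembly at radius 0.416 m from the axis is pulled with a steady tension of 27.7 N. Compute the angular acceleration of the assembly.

I_disk = ½MR² = ½(12.3)(0.416)² = 1.064 kg·m².
I_blocks = 4·m·r² = 4(2.31)(0.239)² = 0.5278 kg·m².
Total I = 1.592 kg·m².
τ = F r = (27.7)(0.416) = 11.52 N·m.
α = τ/I = 11.52/1.592 = 7.238 rad/s².

α ≈ 7.24 rad/s²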